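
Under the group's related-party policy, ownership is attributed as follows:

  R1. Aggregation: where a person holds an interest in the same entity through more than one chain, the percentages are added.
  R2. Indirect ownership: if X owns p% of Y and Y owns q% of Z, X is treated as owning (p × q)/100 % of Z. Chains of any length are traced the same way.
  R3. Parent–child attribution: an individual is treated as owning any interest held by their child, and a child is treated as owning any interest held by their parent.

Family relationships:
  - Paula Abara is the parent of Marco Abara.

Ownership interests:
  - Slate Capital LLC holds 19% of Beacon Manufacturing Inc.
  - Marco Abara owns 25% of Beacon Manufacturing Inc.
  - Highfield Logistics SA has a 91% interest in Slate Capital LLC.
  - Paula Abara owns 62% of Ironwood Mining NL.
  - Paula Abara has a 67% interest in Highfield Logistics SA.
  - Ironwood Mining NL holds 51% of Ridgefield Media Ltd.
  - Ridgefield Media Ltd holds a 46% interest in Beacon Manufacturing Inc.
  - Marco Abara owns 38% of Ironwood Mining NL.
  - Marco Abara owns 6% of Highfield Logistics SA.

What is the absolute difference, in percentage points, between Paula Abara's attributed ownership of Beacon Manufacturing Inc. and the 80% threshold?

18.9183

By parent–child attribution (R3), Paula Abara is treated as also owning Marco Abara's interest in Ironwood Mining NL, giving 62% + 38% = 100%.
By parent–child attribution (R3), Paula Abara is treated as also owning Marco Abara's interest in Highfield Logistics SA, giving 67% + 6% = 73%.
By parent–child attribution (R3), Paula Abara is treated as owning Marco Abara's 25% interest in Beacon Manufacturing Inc.
Chain via Ironwood Mining NL → Ridgefield Media Ltd (R2): 100% × 51% × 46% = 23.46% of Beacon Manufacturing Inc.
Chain via Highfield Logistics SA → Slate Capital LLC (R2): 73% × 91% × 19% = 12.6217% of Beacon Manufacturing Inc.
Direct interest in Beacon Manufacturing Inc: 25%.
Aggregating (R1): 23.46% + 12.6217% + 25% = 61.0817%.
61.0817% falls short of the 80% threshold by 18.9183 percentage points.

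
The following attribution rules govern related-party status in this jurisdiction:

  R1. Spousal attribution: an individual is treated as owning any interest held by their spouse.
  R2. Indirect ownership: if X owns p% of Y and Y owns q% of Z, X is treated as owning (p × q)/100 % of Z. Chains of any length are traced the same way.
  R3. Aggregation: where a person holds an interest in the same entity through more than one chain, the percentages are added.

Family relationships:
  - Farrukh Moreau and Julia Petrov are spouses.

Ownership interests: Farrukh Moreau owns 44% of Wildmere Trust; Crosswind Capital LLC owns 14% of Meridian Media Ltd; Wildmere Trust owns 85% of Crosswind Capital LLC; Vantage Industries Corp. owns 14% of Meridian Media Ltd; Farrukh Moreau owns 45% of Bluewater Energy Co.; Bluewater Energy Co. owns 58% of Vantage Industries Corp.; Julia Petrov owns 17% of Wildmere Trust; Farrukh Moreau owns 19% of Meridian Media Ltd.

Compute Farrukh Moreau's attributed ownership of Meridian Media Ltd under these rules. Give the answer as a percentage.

By spousal attribution (R1), Farrukh Moreau is treated as also owning Julia Petrov's interest in Wildmere Trust, giving 44% + 17% = 61%.
Chain via Bluewater Energy Co. → Vantage Industries Corp. (R2): 45% × 58% × 14% = 3.654% of Meridian Media Ltd.
Chain via Wildmere Trust → Crosswind Capital LLC (R2): 61% × 85% × 14% = 7.259% of Meridian Media Ltd.
Direct interest in Meridian Media Ltd: 19%.
Aggregating (R3): 3.654% + 7.259% + 19% = 29.913%.

29.913%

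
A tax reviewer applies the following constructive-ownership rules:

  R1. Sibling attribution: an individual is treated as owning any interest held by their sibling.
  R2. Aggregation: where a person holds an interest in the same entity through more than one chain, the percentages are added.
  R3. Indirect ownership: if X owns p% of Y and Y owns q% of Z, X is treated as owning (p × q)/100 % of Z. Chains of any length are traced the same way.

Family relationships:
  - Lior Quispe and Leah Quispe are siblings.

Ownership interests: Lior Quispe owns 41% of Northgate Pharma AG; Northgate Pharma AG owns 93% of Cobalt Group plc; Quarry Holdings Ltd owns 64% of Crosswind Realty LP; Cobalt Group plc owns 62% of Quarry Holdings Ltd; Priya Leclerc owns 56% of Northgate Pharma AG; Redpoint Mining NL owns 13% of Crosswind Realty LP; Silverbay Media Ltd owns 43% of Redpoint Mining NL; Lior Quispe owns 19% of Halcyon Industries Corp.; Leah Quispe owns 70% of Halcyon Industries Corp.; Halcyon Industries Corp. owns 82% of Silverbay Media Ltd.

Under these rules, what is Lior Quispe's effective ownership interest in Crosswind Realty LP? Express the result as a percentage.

By sibling attribution (R1), Lior Quispe is treated as also owning Leah Quispe's interest in Halcyon Industries Corp, giving 19% + 70% = 89%.
Chain via Northgate Pharma AG → Cobalt Group plc → Quarry Holdings Ltd (R3): 41% × 93% × 62% × 64% = 15.129984% of Crosswind Realty LP.
Chain via Halcyon Industries Corp. → Silverbay Media Ltd → Redpoint Mining NL (R3): 89% × 82% × 43% × 13% = 4.079582% of Crosswind Realty LP.
Aggregating (R2): 15.129984% + 4.079582% = 19.209566%.

19.209566%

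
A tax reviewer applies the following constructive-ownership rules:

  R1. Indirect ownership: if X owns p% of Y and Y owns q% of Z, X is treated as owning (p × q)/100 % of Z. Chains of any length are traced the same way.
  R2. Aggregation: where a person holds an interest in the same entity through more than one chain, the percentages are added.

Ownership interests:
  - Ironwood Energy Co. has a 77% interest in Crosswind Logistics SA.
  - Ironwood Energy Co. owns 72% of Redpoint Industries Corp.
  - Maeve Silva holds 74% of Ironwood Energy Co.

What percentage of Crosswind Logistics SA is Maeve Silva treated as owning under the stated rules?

Chain via Ironwood Energy Co. (R1): 74% × 77% = 56.98% of Crosswind Logistics SA.

56.98%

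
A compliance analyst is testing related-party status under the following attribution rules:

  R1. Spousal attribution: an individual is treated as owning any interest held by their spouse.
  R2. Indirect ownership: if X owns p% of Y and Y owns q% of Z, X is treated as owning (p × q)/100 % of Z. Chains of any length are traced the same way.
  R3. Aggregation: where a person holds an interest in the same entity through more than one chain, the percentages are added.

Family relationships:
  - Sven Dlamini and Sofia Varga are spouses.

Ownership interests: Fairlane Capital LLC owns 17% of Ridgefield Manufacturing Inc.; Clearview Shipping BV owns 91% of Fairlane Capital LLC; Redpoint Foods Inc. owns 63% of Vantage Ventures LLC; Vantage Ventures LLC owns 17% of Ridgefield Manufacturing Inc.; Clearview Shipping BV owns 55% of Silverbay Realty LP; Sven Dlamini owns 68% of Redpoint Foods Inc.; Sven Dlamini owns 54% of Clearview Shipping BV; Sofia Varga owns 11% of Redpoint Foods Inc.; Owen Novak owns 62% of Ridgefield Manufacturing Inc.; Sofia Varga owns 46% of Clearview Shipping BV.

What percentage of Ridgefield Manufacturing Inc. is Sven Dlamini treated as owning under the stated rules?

By spousal attribution (R1), Sven Dlamini is treated as also owning Sofia Varga's interest in Clearview Shipping BV, giving 54% + 46% = 100%.
By spousal attribution (R1), Sven Dlamini is treated as also owning Sofia Varga's interest in Redpoint Foods Inc, giving 68% + 11% = 79%.
Chain via Clearview Shipping BV → Fairlane Capital LLC (R2): 100% × 91% × 17% = 15.47% of Ridgefield Manufacturing Inc.
Chain via Redpoint Foods Inc. → Vantage Ventures LLC (R2): 79% × 63% × 17% = 8.4609% of Ridgefield Manufacturing Inc.
Aggregating (R3): 15.47% + 8.4609% = 23.9309%.

23.9309%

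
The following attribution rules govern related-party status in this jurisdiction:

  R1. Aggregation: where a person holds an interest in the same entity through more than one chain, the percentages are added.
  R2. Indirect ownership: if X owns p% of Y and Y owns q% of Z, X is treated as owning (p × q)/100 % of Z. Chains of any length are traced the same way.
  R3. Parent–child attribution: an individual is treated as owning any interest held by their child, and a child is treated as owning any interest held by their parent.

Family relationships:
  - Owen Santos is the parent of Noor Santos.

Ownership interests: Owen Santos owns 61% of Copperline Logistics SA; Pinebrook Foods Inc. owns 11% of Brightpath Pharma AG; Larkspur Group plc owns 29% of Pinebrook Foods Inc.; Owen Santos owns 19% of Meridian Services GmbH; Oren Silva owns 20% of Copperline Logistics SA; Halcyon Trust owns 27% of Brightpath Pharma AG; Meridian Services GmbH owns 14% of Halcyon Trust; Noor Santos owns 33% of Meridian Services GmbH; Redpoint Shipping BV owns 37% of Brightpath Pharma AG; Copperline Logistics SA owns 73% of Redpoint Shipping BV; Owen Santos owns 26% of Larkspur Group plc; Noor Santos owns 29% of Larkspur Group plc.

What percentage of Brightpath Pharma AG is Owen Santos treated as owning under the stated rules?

By parent–child attribution (R3), Owen Santos is treated as also owning Noor Santos's interest in Meridian Services GmbH, giving 19% + 33% = 52%.
By parent–child attribution (R3), Owen Santos is treated as also owning Noor Santos's interest in Larkspur Group plc, giving 26% + 29% = 55%.
Chain via Meridian Services GmbH → Halcyon Trust (R2): 52% × 14% × 27% = 1.9656% of Brightpath Pharma AG.
Chain via Larkspur Group plc → Pinebrook Foods Inc. (R2): 55% × 29% × 11% = 1.7545% of Brightpath Pharma AG.
Chain via Copperline Logistics SA → Redpoint Shipping BV (R2): 61% × 73% × 37% = 16.4761% of Brightpath Pharma AG.
Aggregating (R1): 1.9656% + 1.7545% + 16.4761% = 20.1962%.

20.1962%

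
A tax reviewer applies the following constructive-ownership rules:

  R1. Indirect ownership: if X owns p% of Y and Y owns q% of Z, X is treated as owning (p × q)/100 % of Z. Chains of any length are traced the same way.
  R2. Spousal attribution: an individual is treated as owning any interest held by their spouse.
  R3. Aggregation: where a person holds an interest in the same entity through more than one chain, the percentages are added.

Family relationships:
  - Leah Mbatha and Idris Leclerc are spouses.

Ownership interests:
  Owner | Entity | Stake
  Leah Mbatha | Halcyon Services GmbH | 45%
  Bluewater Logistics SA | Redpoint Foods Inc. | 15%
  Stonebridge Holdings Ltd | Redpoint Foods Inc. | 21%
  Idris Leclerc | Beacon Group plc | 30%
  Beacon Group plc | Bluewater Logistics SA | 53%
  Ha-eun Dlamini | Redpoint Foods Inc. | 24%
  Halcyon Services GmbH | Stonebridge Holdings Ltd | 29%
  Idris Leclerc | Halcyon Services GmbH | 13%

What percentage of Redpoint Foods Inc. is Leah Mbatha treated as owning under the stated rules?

5.9172%

By spousal attribution (R2), Leah Mbatha is treated as also owning Idris Leclerc's interest in Halcyon Services GmbH, giving 45% + 13% = 58%.
By spousal attribution (R2), Leah Mbatha is treated as owning Idris Leclerc's 30% interest in Beacon Group plc.
Chain via Halcyon Services GmbH → Stonebridge Holdings Ltd (R1): 58% × 29% × 21% = 3.5322% of Redpoint Foods Inc.
Chain via Beacon Group plc → Bluewater Logistics SA (R1): 30% × 53% × 15% = 2.385% of Redpoint Foods Inc.
Aggregating (R3): 3.5322% + 2.385% = 5.9172%.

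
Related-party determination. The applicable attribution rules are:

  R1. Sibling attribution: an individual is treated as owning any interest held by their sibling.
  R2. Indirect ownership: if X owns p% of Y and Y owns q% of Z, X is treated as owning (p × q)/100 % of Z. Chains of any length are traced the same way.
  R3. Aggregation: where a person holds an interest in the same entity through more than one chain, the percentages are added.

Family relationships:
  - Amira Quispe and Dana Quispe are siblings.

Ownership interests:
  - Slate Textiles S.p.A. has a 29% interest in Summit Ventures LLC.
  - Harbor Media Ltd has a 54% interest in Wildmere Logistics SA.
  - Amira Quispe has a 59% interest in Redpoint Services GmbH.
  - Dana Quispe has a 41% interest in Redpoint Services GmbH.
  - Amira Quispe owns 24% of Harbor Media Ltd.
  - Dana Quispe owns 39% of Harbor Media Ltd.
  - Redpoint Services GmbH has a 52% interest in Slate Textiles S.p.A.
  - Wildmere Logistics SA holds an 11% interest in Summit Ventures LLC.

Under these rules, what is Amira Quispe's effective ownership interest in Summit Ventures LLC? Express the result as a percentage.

By sibling attribution (R1), Amira Quispe is treated as also owning Dana Quispe's interest in Redpoint Services GmbH, giving 59% + 41% = 100%.
By sibling attribution (R1), Amira Quispe is treated as also owning Dana Quispe's interest in Harbor Media Ltd, giving 24% + 39% = 63%.
Chain via Redpoint Services GmbH → Slate Textiles S.p.A. (R2): 100% × 52% × 29% = 15.08% of Summit Ventures LLC.
Chain via Harbor Media Ltd → Wildmere Logistics SA (R2): 63% × 54% × 11% = 3.7422% of Summit Ventures LLC.
Aggregating (R3): 15.08% + 3.7422% = 18.8222%.

18.8222%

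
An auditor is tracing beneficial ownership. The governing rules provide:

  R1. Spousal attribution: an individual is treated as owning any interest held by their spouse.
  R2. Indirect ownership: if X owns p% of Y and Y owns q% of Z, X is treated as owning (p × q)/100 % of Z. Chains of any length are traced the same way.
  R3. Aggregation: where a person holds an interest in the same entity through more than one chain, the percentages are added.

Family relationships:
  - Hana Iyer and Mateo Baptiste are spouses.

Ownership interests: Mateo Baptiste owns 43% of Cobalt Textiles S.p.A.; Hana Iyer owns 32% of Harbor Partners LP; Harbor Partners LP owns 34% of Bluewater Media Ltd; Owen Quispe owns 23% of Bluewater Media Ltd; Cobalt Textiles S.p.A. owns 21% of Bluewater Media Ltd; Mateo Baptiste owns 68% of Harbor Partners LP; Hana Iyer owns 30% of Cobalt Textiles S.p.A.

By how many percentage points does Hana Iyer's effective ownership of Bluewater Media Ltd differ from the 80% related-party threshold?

By spousal attribution (R1), Hana Iyer is treated as also owning Mateo Baptiste's interest in Cobalt Textiles S.p.A, giving 30% + 43% = 73%.
By spousal attribution (R1), Hana Iyer is treated as also owning Mateo Baptiste's interest in Harbor Partners LP, giving 32% + 68% = 100%.
Chain via Cobalt Textiles S.p.A. (R2): 73% × 21% = 15.33% of Bluewater Media Ltd.
Chain via Harbor Partners LP (R2): 100% × 34% = 34% of Bluewater Media Ltd.
Aggregating (R3): 15.33% + 34% = 49.33%.
49.33% falls short of the 80% threshold by 30.67 percentage points.

30.67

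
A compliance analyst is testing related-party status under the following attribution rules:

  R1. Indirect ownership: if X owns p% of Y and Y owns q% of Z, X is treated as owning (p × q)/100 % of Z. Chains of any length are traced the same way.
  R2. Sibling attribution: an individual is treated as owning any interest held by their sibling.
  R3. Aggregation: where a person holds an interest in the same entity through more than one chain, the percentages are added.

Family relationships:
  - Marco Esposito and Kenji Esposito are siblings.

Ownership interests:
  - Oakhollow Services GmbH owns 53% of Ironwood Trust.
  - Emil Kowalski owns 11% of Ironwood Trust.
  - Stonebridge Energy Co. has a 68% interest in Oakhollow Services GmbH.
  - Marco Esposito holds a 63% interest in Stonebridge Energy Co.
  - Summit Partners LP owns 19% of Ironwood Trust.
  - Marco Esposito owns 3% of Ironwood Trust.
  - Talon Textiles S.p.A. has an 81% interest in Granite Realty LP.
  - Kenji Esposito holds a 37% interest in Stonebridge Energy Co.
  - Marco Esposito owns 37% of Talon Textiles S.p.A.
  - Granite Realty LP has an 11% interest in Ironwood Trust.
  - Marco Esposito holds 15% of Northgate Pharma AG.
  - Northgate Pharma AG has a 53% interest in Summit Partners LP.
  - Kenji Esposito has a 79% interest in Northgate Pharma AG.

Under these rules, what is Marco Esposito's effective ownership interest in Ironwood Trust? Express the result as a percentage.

51.8025%

By sibling attribution (R2), Marco Esposito is treated as also owning Kenji Esposito's interest in Stonebridge Energy Co, giving 63% + 37% = 100%.
By sibling attribution (R2), Marco Esposito is treated as also owning Kenji Esposito's interest in Northgate Pharma AG, giving 15% + 79% = 94%.
Chain via Talon Textiles S.p.A. → Granite Realty LP (R1): 37% × 81% × 11% = 3.2967% of Ironwood Trust.
Chain via Stonebridge Energy Co. → Oakhollow Services GmbH (R1): 100% × 68% × 53% = 36.04% of Ironwood Trust.
Chain via Northgate Pharma AG → Summit Partners LP (R1): 94% × 53% × 19% = 9.4658% of Ironwood Trust.
Direct interest in Ironwood Trust: 3%.
Aggregating (R3): 3.2967% + 36.04% + 9.4658% + 3% = 51.8025%.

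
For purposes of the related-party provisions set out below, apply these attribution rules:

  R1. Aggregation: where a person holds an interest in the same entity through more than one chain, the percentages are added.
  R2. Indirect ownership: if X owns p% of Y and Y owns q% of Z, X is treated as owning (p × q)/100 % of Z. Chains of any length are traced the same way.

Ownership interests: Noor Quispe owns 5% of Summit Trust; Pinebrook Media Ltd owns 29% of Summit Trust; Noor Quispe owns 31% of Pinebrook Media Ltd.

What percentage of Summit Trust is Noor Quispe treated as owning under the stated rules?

Chain via Pinebrook Media Ltd (R2): 31% × 29% = 8.99% of Summit Trust.
Direct interest in Summit Trust: 5%.
Aggregating (R1): 8.99% + 5% = 13.99%.

13.99%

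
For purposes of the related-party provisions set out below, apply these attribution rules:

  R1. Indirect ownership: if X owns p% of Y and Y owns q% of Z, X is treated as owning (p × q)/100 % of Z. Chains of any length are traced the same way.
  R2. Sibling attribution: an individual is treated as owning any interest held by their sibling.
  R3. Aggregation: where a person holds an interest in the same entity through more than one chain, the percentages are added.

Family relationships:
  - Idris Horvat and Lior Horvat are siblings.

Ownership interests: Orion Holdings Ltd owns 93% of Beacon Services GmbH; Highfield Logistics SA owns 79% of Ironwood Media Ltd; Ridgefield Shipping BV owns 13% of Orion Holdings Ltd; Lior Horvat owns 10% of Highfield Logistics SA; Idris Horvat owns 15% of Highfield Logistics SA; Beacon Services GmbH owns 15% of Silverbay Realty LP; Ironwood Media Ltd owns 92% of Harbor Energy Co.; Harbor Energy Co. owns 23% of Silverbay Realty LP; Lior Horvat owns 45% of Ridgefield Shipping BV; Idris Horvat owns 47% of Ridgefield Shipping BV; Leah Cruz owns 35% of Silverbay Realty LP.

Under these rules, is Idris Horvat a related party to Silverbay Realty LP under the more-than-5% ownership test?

By sibling attribution (R2), Idris Horvat is treated as also owning Lior Horvat's interest in Ridgefield Shipping BV, giving 47% + 45% = 92%.
By sibling attribution (R2), Idris Horvat is treated as also owning Lior Horvat's interest in Highfield Logistics SA, giving 15% + 10% = 25%.
Chain via Ridgefield Shipping BV → Orion Holdings Ltd → Beacon Services GmbH (R1): 92% × 13% × 93% × 15% = 1.66842% of Silverbay Realty LP.
Chain via Highfield Logistics SA → Ironwood Media Ltd → Harbor Energy Co. (R1): 25% × 79% × 92% × 23% = 4.1791% of Silverbay Realty LP.
Aggregating (R3): 1.66842% + 4.1791% = 5.84752%.
5.84752% exceeds the 5% threshold, so Idris is a related party to Silverbay Realty LP.

Yes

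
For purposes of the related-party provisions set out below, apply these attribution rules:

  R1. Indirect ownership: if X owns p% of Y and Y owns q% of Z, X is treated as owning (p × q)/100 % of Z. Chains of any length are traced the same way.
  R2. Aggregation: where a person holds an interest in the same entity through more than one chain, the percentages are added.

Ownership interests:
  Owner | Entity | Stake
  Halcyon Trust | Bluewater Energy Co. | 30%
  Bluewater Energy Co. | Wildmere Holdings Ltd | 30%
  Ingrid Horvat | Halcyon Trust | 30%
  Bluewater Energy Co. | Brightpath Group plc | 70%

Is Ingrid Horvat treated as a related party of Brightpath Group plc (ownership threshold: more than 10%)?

No

Chain via Halcyon Trust → Bluewater Energy Co. (R1): 30% × 30% × 70% = 6.3% of Brightpath Group plc.
6.3% does not exceed the 10% threshold, so Ingrid is not a related party to Brightpath Group plc.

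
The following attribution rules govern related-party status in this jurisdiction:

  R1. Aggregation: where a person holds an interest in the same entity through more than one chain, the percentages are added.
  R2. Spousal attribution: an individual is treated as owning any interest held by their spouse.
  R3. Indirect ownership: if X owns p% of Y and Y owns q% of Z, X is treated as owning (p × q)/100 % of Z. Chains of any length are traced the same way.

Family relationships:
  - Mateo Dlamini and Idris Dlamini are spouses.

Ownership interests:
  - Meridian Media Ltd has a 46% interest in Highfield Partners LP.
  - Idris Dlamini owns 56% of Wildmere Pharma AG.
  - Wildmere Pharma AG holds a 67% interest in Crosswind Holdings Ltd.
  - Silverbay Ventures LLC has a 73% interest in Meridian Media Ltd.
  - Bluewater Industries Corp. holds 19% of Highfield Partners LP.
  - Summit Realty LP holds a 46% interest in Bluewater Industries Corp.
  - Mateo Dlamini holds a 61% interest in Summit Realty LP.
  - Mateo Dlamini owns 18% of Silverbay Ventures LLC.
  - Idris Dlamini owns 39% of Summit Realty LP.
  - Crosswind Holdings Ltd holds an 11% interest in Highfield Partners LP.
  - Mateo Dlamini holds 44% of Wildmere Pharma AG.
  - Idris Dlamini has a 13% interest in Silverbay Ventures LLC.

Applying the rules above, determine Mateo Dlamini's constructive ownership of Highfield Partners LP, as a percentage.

26.5198%

By spousal attribution (R2), Mateo Dlamini is treated as also owning Idris Dlamini's interest in Wildmere Pharma AG, giving 44% + 56% = 100%.
By spousal attribution (R2), Mateo Dlamini is treated as also owning Idris Dlamini's interest in Silverbay Ventures LLC, giving 18% + 13% = 31%.
By spousal attribution (R2), Mateo Dlamini is treated as also owning Idris Dlamini's interest in Summit Realty LP, giving 61% + 39% = 100%.
Chain via Wildmere Pharma AG → Crosswind Holdings Ltd (R3): 100% × 67% × 11% = 7.37% of Highfield Partners LP.
Chain via Silverbay Ventures LLC → Meridian Media Ltd (R3): 31% × 73% × 46% = 10.4098% of Highfield Partners LP.
Chain via Summit Realty LP → Bluewater Industries Corp. (R3): 100% × 46% × 19% = 8.74% of Highfield Partners LP.
Aggregating (R1): 7.37% + 10.4098% + 8.74% = 26.5198%.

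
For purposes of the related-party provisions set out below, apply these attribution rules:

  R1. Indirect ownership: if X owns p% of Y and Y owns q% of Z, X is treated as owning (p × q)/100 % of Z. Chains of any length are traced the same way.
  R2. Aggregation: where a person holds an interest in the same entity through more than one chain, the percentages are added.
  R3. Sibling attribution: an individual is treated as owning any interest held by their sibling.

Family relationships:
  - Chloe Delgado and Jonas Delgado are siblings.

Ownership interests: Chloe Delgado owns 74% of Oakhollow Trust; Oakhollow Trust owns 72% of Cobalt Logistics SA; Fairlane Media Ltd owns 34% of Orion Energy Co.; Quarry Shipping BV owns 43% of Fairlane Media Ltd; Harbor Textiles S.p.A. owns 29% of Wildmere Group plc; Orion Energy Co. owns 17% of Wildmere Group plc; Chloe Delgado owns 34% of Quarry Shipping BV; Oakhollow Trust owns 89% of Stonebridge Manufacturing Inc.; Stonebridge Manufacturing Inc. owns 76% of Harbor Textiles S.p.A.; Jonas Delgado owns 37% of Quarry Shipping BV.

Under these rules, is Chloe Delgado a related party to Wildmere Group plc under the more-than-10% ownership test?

By sibling attribution (R3), Chloe Delgado is treated as also owning Jonas Delgado's interest in Quarry Shipping BV, giving 34% + 37% = 71%.
Chain via Quarry Shipping BV → Fairlane Media Ltd → Orion Energy Co. (R1): 71% × 43% × 34% × 17% = 1.764634% of Wildmere Group plc.
Chain via Oakhollow Trust → Stonebridge Manufacturing Inc. → Harbor Textiles S.p.A. (R1): 74% × 89% × 76% × 29% = 14.515544% of Wildmere Group plc.
Aggregating (R2): 1.764634% + 14.515544% = 16.280178%.
16.280178% exceeds the 10% threshold, so Chloe is a related party to Wildmere Group plc.

Yes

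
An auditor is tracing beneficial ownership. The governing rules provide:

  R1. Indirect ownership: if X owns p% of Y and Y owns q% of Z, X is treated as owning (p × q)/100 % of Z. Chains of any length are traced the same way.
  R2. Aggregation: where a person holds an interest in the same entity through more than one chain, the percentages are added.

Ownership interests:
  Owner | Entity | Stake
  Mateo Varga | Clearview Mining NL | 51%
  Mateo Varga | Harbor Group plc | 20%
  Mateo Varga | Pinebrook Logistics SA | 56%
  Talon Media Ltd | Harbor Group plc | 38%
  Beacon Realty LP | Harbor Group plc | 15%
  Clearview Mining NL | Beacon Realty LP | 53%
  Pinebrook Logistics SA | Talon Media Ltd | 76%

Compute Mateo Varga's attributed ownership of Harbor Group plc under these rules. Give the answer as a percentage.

40.2273%

Chain via Pinebrook Logistics SA → Talon Media Ltd (R1): 56% × 76% × 38% = 16.1728% of Harbor Group plc.
Chain via Clearview Mining NL → Beacon Realty LP (R1): 51% × 53% × 15% = 4.0545% of Harbor Group plc.
Direct interest in Harbor Group plc: 20%.
Aggregating (R2): 16.1728% + 4.0545% + 20% = 40.2273%.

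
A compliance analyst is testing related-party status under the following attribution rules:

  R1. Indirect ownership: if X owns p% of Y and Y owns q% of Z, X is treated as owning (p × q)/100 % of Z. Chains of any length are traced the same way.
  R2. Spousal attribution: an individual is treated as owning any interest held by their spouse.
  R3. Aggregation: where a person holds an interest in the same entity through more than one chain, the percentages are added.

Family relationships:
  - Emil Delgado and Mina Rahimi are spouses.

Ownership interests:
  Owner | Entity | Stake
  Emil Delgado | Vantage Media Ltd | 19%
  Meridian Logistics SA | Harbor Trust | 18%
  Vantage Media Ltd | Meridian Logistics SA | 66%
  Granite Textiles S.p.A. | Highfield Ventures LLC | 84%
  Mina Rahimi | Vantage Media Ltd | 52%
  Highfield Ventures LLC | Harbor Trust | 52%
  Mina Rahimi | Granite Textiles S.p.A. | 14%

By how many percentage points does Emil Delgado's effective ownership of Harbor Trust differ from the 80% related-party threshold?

65.45

By spousal attribution (R2), Emil Delgado is treated as also owning Mina Rahimi's interest in Vantage Media Ltd, giving 19% + 52% = 71%.
By spousal attribution (R2), Emil Delgado is treated as owning Mina Rahimi's 14% interest in Granite Textiles S.p.A.
Chain via Vantage Media Ltd → Meridian Logistics SA (R1): 71% × 66% × 18% = 8.4348% of Harbor Trust.
Chain via Granite Textiles S.p.A. → Highfield Ventures LLC (R1): 14% × 84% × 52% = 6.1152% of Harbor Trust.
Aggregating (R3): 8.4348% + 6.1152% = 14.55%.
14.55% falls short of the 80% threshold by 65.45 percentage points.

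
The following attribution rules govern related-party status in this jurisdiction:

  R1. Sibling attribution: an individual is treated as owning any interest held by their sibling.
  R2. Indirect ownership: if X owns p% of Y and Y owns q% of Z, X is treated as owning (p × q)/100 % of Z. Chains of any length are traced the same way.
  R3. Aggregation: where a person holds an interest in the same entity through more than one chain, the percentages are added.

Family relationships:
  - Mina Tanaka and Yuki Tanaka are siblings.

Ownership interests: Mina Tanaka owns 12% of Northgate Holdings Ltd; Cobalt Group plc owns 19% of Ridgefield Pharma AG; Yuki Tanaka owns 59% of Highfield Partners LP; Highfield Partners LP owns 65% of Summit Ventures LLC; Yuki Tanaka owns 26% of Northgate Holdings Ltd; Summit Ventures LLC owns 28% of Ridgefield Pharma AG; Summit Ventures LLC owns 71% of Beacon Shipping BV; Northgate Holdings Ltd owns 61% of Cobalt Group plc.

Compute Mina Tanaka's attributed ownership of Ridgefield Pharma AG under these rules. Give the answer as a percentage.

By sibling attribution (R1), Mina Tanaka is treated as also owning Yuki Tanaka's interest in Northgate Holdings Ltd, giving 12% + 26% = 38%.
By sibling attribution (R1), Mina Tanaka is treated as owning Yuki Tanaka's 59% interest in Highfield Partners LP.
Chain via Northgate Holdings Ltd → Cobalt Group plc (R2): 38% × 61% × 19% = 4.4042% of Ridgefield Pharma AG.
Chain via Highfield Partners LP → Summit Ventures LLC (R2): 59% × 65% × 28% = 10.738% of Ridgefield Pharma AG.
Aggregating (R3): 4.4042% + 10.738% = 15.1422%.

15.1422%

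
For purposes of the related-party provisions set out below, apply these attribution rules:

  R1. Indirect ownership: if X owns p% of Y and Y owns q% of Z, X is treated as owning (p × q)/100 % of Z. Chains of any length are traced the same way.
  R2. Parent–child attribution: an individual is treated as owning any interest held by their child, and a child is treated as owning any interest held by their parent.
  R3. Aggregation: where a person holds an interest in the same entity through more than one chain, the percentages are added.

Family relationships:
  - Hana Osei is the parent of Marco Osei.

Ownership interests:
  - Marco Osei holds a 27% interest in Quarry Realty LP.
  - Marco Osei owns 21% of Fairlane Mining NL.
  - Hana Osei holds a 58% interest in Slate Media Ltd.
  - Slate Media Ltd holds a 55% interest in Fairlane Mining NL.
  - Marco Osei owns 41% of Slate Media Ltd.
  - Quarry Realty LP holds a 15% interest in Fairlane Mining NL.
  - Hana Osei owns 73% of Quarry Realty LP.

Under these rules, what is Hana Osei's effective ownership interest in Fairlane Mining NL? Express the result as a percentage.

By parent–child attribution (R2), Hana Osei is treated as also owning Marco Osei's interest in Quarry Realty LP, giving 73% + 27% = 100%.
By parent–child attribution (R2), Hana Osei is treated as also owning Marco Osei's interest in Slate Media Ltd, giving 58% + 41% = 99%.
By parent–child attribution (R2), Hana Osei is treated as owning Marco Osei's 21% interest in Fairlane Mining NL.
Chain via Quarry Realty LP (R1): 100% × 15% = 15% of Fairlane Mining NL.
Chain via Slate Media Ltd (R1): 99% × 55% = 54.45% of Fairlane Mining NL.
Direct interest in Fairlane Mining NL: 21%.
Aggregating (R3): 15% + 54.45% + 21% = 90.45%.

90.45%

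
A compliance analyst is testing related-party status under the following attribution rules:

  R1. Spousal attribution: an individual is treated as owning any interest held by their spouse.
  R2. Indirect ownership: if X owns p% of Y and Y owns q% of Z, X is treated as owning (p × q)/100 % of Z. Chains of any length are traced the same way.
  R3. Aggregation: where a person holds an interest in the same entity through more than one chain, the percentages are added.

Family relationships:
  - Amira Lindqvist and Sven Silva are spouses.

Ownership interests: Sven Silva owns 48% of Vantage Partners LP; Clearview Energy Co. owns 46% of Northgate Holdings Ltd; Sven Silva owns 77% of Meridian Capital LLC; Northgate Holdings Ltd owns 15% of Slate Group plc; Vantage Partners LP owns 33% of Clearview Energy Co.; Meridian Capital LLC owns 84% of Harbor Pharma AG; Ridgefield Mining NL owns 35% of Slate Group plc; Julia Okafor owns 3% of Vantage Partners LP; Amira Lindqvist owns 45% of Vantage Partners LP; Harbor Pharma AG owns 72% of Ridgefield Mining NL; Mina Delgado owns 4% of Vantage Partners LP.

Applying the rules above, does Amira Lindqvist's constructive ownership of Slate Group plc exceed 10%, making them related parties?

Yes

By spousal attribution (R1), Amira Lindqvist is treated as also owning Sven Silva's interest in Vantage Partners LP, giving 45% + 48% = 93%.
By spousal attribution (R1), Amira Lindqvist is treated as owning Sven Silva's 77% interest in Meridian Capital LLC.
Chain via Vantage Partners LP → Clearview Energy Co. → Northgate Holdings Ltd (R2): 93% × 33% × 46% × 15% = 2.11761% of Slate Group plc.
Chain via Meridian Capital LLC → Harbor Pharma AG → Ridgefield Mining NL (R2): 77% × 84% × 72% × 35% = 16.29936% of Slate Group plc.
Aggregating (R3): 2.11761% + 16.29936% = 18.41697%.
18.41697% exceeds the 10% threshold, so Amira is a related party to Slate Group plc.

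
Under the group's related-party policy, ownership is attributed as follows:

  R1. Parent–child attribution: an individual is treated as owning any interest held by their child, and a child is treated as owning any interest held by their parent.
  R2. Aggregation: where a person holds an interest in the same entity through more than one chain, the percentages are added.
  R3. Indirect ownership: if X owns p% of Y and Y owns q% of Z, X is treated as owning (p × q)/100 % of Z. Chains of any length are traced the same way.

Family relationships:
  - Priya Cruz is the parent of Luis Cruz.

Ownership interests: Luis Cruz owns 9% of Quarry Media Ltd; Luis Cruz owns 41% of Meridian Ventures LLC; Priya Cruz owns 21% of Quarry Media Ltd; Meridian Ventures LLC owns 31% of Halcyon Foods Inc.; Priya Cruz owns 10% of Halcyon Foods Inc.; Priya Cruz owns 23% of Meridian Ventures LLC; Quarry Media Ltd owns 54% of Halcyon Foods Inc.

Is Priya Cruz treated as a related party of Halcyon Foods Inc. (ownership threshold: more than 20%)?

By parent–child attribution (R1), Priya Cruz is treated as also owning Luis Cruz's interest in Meridian Ventures LLC, giving 23% + 41% = 64%.
By parent–child attribution (R1), Priya Cruz is treated as also owning Luis Cruz's interest in Quarry Media Ltd, giving 21% + 9% = 30%.
Chain via Meridian Ventures LLC (R3): 64% × 31% = 19.84% of Halcyon Foods Inc.
Chain via Quarry Media Ltd (R3): 30% × 54% = 16.2% of Halcyon Foods Inc.
Direct interest in Halcyon Foods Inc: 10%.
Aggregating (R2): 19.84% + 16.2% + 10% = 46.04%.
46.04% exceeds the 20% threshold, so Priya is a related party to Halcyon Foods Inc.

Yes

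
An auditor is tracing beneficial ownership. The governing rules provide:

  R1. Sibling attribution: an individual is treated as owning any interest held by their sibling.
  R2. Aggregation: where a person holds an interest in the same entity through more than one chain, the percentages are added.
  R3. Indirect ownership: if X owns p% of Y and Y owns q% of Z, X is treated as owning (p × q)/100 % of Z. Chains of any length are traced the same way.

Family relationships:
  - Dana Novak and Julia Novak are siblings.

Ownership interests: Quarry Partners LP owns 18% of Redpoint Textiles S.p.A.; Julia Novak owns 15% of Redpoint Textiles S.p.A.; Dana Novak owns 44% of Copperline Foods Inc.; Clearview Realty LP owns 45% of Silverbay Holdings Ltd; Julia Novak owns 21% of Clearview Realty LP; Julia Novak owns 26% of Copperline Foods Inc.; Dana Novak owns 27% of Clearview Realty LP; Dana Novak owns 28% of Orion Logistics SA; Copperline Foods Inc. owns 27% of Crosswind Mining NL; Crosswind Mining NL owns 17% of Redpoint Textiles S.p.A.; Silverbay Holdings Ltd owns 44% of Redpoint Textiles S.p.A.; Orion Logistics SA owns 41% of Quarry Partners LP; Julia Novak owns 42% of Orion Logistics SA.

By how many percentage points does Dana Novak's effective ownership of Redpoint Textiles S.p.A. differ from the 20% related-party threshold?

12.883

By sibling attribution (R1), Dana Novak is treated as also owning Julia Novak's interest in Orion Logistics SA, giving 28% + 42% = 70%.
By sibling attribution (R1), Dana Novak is treated as also owning Julia Novak's interest in Copperline Foods Inc, giving 44% + 26% = 70%.
By sibling attribution (R1), Dana Novak is treated as also owning Julia Novak's interest in Clearview Realty LP, giving 27% + 21% = 48%.
By sibling attribution (R1), Dana Novak is treated as owning Julia Novak's 15% interest in Redpoint Textiles S.p.A.
Chain via Orion Logistics SA → Quarry Partners LP (R3): 70% × 41% × 18% = 5.166% of Redpoint Textiles S.p.A.
Chain via Copperline Foods Inc. → Crosswind Mining NL (R3): 70% × 27% × 17% = 3.213% of Redpoint Textiles S.p.A.
Chain via Clearview Realty LP → Silverbay Holdings Ltd (R3): 48% × 45% × 44% = 9.504% of Redpoint Textiles S.p.A.
Direct interest in Redpoint Textiles S.p.A: 15%.
Aggregating (R2): 5.166% + 3.213% + 9.504% + 15% = 32.883%.
32.883% exceeds the 20% threshold by 12.883 percentage points.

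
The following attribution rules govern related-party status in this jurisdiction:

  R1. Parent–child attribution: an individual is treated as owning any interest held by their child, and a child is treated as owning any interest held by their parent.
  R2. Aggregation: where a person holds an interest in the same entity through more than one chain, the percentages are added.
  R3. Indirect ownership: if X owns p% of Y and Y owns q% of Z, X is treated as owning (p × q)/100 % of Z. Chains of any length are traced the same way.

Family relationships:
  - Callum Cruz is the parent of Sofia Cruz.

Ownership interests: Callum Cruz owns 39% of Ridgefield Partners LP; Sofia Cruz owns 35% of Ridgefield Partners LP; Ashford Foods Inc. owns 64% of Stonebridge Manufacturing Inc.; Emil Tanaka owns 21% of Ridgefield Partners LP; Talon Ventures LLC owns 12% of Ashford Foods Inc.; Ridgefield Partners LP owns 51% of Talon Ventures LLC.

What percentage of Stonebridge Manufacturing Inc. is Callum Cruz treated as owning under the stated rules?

2.898432%

By parent–child attribution (R1), Callum Cruz is treated as also owning Sofia Cruz's interest in Ridgefield Partners LP, giving 39% + 35% = 74%.
Chain via Ridgefield Partners LP → Talon Ventures LLC → Ashford Foods Inc. (R3): 74% × 51% × 12% × 64% = 2.898432% of Stonebridge Manufacturing Inc.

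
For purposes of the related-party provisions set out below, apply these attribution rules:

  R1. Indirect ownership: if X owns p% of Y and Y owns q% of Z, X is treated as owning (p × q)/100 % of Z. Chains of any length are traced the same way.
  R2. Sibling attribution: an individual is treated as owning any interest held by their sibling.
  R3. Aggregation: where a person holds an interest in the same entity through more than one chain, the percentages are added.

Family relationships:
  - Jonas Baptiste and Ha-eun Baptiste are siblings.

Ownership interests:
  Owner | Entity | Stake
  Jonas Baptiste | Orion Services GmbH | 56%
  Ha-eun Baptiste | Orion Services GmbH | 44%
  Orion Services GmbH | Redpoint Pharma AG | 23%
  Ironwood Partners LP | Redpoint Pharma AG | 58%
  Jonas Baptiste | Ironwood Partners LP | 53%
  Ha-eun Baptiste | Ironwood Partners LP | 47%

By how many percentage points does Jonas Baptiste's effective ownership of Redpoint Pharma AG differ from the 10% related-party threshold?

71

By sibling attribution (R2), Jonas Baptiste is treated as also owning Ha-eun Baptiste's interest in Orion Services GmbH, giving 56% + 44% = 100%.
By sibling attribution (R2), Jonas Baptiste is treated as also owning Ha-eun Baptiste's interest in Ironwood Partners LP, giving 53% + 47% = 100%.
Chain via Orion Services GmbH (R1): 100% × 23% = 23% of Redpoint Pharma AG.
Chain via Ironwood Partners LP (R1): 100% × 58% = 58% of Redpoint Pharma AG.
Aggregating (R3): 23% + 58% = 81%.
81% exceeds the 10% threshold by 71 percentage points.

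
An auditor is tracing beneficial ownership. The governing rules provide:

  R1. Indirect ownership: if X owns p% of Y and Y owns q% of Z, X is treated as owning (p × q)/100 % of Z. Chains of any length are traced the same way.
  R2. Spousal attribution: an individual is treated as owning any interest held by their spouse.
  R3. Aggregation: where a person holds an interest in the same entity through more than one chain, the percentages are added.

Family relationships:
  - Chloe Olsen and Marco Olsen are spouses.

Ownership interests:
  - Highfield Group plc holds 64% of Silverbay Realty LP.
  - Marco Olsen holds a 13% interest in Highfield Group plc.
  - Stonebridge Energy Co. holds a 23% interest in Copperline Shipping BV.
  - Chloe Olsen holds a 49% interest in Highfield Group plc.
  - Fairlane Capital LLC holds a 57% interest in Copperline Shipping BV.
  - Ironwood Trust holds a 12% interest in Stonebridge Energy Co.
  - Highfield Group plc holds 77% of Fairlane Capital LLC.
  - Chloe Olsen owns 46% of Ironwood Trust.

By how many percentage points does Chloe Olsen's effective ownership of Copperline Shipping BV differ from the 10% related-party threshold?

18.4814

By spousal attribution (R2), Chloe Olsen is treated as also owning Marco Olsen's interest in Highfield Group plc, giving 49% + 13% = 62%.
Chain via Ironwood Trust → Stonebridge Energy Co. (R1): 46% × 12% × 23% = 1.2696% of Copperline Shipping BV.
Chain via Highfield Group plc → Fairlane Capital LLC (R1): 62% × 77% × 57% = 27.2118% of Copperline Shipping BV.
Aggregating (R3): 1.2696% + 27.2118% = 28.4814%.
28.4814% exceeds the 10% threshold by 18.4814 percentage points.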